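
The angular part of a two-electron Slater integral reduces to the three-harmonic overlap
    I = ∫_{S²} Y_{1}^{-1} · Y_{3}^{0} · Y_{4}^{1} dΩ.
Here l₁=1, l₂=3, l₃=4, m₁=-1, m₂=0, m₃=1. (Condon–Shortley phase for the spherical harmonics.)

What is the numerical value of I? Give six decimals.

-0.194664

m-sum 0 ✓  L=8 even ✓  2≤4≤4 ✓
Π(2lᵢ+1) = 3×7×9 = 189
triangle coeff Δ(1,3,4) = 1/252
Σ_t [0,0]: t=0:+1/36 = 1/36
(3j)²=4/63 [(1 3 4; 0 0 0)], sign=+1
Σ_t [0,0]: t=0:+1/72 = 1/72
(3j)²=5/126 [(1 3 4; -1 0 1)], sign=-1
⇒ 4πI² = 10/21
I = (-1)√(10/21/(4π)) = -0.19466390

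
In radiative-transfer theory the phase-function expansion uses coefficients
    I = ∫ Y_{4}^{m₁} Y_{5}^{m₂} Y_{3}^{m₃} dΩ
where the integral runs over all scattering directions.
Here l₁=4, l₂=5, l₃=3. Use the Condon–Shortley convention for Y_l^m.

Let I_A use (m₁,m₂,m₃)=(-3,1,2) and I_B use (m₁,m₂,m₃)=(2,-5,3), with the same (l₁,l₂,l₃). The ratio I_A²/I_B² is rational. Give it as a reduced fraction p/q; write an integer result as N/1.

121/90

Shared (l₁,l₂,l₃)=(4,5,3): N and (l;000)² cancel in I_A²/I_B².
A: Δ = 6!·2!·4!/13! = 1/180180; Racah Σ t=5..6: t=5:−1/1440 t=6:+1/17280 = -11/17280; ⇒ 3j(4 5 3; -3 1 2)² = 11/468, sgn +1
B: Δ = 6!·2!·4!/13! = 1/180180; Racah Σ t=0..0: t=0:+1/34560 = 1/34560; ⇒ 3j(4 5 3; 2 -5 3)² = 5/286, sgn +1
I_A²/I_B² = (11/468)/(5/286) = 121/90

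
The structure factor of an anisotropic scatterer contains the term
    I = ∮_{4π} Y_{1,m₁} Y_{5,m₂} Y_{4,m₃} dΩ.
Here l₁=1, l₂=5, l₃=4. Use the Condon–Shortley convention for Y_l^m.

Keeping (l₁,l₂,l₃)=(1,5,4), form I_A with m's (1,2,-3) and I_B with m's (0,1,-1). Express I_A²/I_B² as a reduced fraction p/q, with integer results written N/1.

1/8

Shared (l₁,l₂,l₃)=(1,5,4): N and (l;000)² cancel in I_A²/I_B².
A: Δ = 2!·0!·8!/11! = 1/495; Racah Σ t=0..0: t=0:+1/10080 = 1/10080; ⇒ 3j(1 5 4; 1 2 -3)² = 1/165, sgn -1
B: Δ = 2!·0!·8!/11! = 1/495; Racah Σ t=1..1: t=1:−1/720 = -1/720; ⇒ 3j(1 5 4; 0 1 -1)² = 8/165, sgn +1
I_A²/I_B² = (1/165)/(8/165) = 1/8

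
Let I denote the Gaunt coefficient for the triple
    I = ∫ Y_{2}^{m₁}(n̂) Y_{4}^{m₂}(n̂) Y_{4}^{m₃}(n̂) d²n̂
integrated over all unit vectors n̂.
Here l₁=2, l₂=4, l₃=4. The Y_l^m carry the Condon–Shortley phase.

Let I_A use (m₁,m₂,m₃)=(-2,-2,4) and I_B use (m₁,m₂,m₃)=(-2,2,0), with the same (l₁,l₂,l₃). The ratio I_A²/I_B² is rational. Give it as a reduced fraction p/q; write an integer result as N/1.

14/45

l's match ⇒ only the (l;m) 3-j factors differ between A and B.
A: triangle coeff Δ(2,4,4) = 1/13860; Σ_t [2,2]: t=2:+1/2880 = 1/2880; (3j)²=2/165 [(2 4 4; -2 -2 4)], sign=+1
B: triangle coeff Δ(2,4,4) = 1/13860; Σ_t [2,2]: t=2:+1/192 = 1/192; (3j)²=3/77 [(2 4 4; -2 2 0)], sign=+1
I_A²/I_B² = (2/165)/(3/77) = 14/45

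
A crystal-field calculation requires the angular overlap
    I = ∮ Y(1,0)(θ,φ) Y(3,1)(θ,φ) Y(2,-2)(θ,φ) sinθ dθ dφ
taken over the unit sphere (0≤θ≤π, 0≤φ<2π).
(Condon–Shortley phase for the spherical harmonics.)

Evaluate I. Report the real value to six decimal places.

m-sum = 0 + 1 − 2 = -1 ≠ 0 ⇒ I = 0

0.000000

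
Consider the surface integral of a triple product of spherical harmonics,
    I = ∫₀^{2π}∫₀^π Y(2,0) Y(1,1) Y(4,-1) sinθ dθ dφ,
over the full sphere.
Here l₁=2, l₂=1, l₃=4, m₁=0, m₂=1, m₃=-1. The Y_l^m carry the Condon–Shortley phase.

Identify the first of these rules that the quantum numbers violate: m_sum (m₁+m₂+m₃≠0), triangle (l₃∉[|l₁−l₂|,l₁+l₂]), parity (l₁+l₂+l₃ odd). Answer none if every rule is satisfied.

Σmᵢ = 0  ✓
l₃∈[|l₁−l₂|,l₁+l₂]=[1,3], have l₃=4  ✗
Σlᵢ = 7 ⇒ odd

triangle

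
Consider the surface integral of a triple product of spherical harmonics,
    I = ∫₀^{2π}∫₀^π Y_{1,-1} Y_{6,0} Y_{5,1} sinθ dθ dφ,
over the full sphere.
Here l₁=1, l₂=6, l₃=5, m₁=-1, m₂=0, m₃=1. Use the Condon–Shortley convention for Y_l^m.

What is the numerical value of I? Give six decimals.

0.158246

Rules hold: Σm=0, L=12 even, 5≤5≤7.
N = 3·13·11 = 429
Δ = 2!·0!·10!/13! = 1/858
Racah Σ t=1..1: t=1:−1/14400 = -1/14400
⇒ 3j(1 6 5; 0 0 0)² = 6/143, sgn +1
Racah Σ t=2..2: t=2:+1/34560 = 1/34560
⇒ 3j(1 6 5; -1 0 1)² = 5/286, sgn +1
4πI² = N·(3j₀)²·(3jₘ)² = 45/143
I = +1·√(0.314685/4π) = 0.15824621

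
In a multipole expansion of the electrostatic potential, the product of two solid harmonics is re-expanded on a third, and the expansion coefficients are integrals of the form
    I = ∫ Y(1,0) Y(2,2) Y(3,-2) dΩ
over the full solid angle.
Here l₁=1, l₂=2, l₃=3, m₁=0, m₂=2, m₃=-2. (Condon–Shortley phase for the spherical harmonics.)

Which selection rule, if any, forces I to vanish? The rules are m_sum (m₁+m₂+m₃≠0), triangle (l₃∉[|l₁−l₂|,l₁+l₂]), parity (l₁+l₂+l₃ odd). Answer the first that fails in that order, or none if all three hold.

m₁+m₂+m₃ = 0 + 2 − 2 = 0  ✓
triangle: |1−2|=1 ≤ l₃=3 ≤ 1+2=3  ✓
parity: l₁+l₂+l₃ = 6 is even  ✓

none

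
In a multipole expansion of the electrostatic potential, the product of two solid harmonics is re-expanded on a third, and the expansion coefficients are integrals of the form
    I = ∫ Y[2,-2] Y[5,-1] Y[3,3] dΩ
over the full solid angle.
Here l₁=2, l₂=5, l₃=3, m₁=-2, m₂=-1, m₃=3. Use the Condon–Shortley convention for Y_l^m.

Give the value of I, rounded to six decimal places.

-0.023961

Checks pass: Σm=0; 10 even; l₃=3∈[3,7].
(2·2+1)(2·5+1)(2·3+1) = 385
Δ: 4! 0! 6! / 11! → 1/2310
sum: t=2:+1/144 = 1/144
3j²(2 5 3; 0 0 0) = Δ·Π!·Σ² = 10/231  (sign -1)
sum: t=4:+1/17280 = 1/17280
3j²(2 5 3; -2 -1 3) = Δ·Π!·Σ² = 1/2310  (sign +1)
combine: 4πI² = 385·10/231·1/2310 = 5/693
take √, sign -1: I = -0.02396147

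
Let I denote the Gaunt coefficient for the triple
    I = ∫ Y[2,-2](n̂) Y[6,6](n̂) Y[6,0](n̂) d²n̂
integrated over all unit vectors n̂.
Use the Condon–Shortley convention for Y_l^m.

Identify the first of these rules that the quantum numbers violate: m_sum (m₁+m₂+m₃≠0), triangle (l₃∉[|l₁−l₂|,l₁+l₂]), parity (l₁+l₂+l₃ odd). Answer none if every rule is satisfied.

azimuthal sum: -2 + 6 + 0 = 4  ✗
4 ≤ 6 ≤ 8 (triangle on l)
L = 2 + 6 + 6 = 14 (even)

m_sum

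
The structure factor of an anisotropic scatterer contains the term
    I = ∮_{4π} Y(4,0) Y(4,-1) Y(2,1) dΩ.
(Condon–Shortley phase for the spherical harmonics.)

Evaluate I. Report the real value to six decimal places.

Checks pass: Σm=0; 10 even; l₃=2∈[0,8].
(2·4+1)(2·4+1)(2·2+1) = 405
Δ: 6! 2! 2! / 11! → 1/13860
sum: t=2:+1/192 t=3:−1/36 t=4:+1/192 = -5/288
3j²(4 4 2; 0 0 0) = Δ·Π!·Σ² = 20/693  (sign -1)
sum: t=2:+1/96 t=3:−1/72 = -1/288
3j²(4 4 2; 0 -1 1) = Δ·Π!·Σ² = 1/462  (sign +1)
combine: 4πI² = 405·20/693·1/462 = 150/5929
take √, sign -1: I = -0.04486937

-0.044869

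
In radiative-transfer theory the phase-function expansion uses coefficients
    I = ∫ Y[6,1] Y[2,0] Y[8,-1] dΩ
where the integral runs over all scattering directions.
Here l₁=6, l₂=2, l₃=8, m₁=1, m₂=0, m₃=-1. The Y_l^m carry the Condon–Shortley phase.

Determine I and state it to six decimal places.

-0.233332

m-sum 0 ✓  L=16 even ✓  4≤8≤8 ✓
Π(2lᵢ+1) = 13×5×17 = 1105
triangle coeff Δ(6,2,8) = 1/30940
Σ_t [0,0]: t=0:+1/2073600 = 1/2073600
(3j)²=28/1105 [(6 2 8; 0 0 0)], sign=+1
Σ_t [0,0]: t=0:+1/2419200 = 1/2419200
(3j)²=27/1105 [(6 2 8; 1 0 -1)], sign=-1
⇒ 4πI² = 756/1105
I = (-1)√(756/1105/(4π)) = -0.23333228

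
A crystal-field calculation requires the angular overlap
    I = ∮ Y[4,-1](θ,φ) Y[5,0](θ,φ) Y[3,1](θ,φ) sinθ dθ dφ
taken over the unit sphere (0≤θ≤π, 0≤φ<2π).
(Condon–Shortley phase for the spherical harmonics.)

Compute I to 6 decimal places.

-0.009577

m-sum 0 ✓  L=12 even ✓  1≤3≤9 ✓
Π(2lᵢ+1) = 9×11×7 = 693
triangle coeff Δ(4,5,3) = 1/180180
Σ_t [2,4]: t=2:+1/576 t=3:−1/144 t=4:+1/576 = -1/288
(3j)²=20/1001 [(4 5 3; 0 0 0)], sign=+1
Σ_t [3,5]: t=3:−1/288 t=4:+1/288 t=5:−1/5760 = -1/5760
(3j)²=1/12012 [(4 5 3; -1 0 1)], sign=-1
⇒ 4πI² = 15/13013
I = (-1)√(15/13013/(4π)) = -0.00957750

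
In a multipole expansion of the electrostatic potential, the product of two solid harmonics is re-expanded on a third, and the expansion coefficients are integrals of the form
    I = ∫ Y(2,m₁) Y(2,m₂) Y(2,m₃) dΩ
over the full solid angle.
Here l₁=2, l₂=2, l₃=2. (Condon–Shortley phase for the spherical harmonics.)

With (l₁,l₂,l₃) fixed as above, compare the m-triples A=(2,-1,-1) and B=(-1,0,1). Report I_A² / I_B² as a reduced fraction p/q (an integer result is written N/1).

6/1

Shared (l₁,l₂,l₃)=(2,2,2): N and (l;000)² cancel in I_A²/I_B².
A: Δ = 2!·2!·2!/7! = 1/630; Racah Σ t=0..0: t=0:+1/4 = 1/4; ⇒ 3j(2 2 2; 2 -1 -1)² = 3/35, sgn -1
B: Δ = 2!·2!·2!/7! = 1/630; Racah Σ t=1..2: t=1:−1/2 t=2:+1/4 = -1/4; ⇒ 3j(2 2 2; -1 0 1)² = 1/70, sgn +1
I_A²/I_B² = (3/35)/(1/70) = 6/1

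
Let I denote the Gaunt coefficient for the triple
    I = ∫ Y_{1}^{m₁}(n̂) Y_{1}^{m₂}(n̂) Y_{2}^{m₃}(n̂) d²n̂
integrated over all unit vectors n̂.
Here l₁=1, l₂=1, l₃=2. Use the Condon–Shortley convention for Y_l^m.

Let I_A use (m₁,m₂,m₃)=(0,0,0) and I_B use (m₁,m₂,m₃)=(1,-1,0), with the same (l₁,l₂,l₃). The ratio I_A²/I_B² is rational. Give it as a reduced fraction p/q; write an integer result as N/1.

4/1

Shared (l₁,l₂,l₃)=(1,1,2): N and (l;000)² cancel in I_A²/I_B².
A: Δ = 0!·2!·2!/5! = 1/30; Racah Σ t=0..0: t=0:+1/1 = 1/1; ⇒ 3j(1 1 2; 0 0 0)² = 2/15, sgn +1
B: Δ = 0!·2!·2!/5! = 1/30; Racah Σ t=0..0: t=0:+1/4 = 1/4; ⇒ 3j(1 1 2; 1 -1 0)² = 1/30, sgn +1
I_A²/I_B² = (2/15)/(1/30) = 4/1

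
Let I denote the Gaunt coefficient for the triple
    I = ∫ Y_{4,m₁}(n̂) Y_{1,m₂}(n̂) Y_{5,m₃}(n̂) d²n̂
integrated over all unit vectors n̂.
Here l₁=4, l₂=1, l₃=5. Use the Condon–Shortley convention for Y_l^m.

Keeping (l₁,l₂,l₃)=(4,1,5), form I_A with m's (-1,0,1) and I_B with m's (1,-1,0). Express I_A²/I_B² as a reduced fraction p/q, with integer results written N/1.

12/5

l's match ⇒ only the (l;m) 3-j factors differ between A and B.
A: triangle coeff Δ(4,1,5) = 1/495; Σ_t [0,0]: t=0:+1/720 = 1/720; (3j)²=8/165 [(4 1 5; -1 0 1)], sign=+1
B: triangle coeff Δ(4,1,5) = 1/495; Σ_t [0,0]: t=0:+1/1440 = 1/1440; (3j)²=2/99 [(4 1 5; 1 -1 0)], sign=-1
I_A²/I_B² = (8/165)/(2/99) = 12/5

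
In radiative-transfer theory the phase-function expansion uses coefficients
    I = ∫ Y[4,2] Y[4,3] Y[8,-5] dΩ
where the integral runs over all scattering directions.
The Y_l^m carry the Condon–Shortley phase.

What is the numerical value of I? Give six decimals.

m-sum 0 ✓  L=16 even ✓  0≤8≤8 ✓
Π(2lᵢ+1) = 9×9×17 = 1377
triangle coeff Δ(4,4,8) = 1/218790
Σ_t [0,0]: t=0:+1/331776 = 1/331776
(3j)²=490/21879 [(4 4 8; 0 0 0)], sign=+1
Σ_t [0,0]: t=0:+1/7257600 = 1/7257600
(3j)²=2/85 [(4 4 8; 2 3 -5)], sign=-1
⇒ 4πI² = 1764/2431
I = (-1)√(1764/2431/(4π)) = -0.24029895

-0.240299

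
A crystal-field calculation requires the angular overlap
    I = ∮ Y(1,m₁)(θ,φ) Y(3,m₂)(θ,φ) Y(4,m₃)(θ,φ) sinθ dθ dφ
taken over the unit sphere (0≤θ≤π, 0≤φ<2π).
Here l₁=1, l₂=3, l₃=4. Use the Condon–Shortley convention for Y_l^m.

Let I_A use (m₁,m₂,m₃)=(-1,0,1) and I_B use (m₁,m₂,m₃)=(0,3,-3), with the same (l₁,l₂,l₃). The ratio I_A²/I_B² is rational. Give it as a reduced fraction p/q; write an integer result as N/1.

10/7

Same 1,3,4: normalisation and zero-m 3j drop out of the ratio.
A: Δ: 0! 2! 6! / 9! → 1/252; sum: t=0:+1/72 = 1/72; 3j²(1 3 4; -1 0 1) = Δ·Π!·Σ² = 5/126  (sign -1)
B: Δ: 0! 2! 6! / 9! → 1/252; sum: t=0:+1/720 = 1/720; 3j²(1 3 4; 0 3 -3) = Δ·Π!·Σ² = 1/36  (sign -1)
I_A²/I_B² = (5/126)/(1/36) = 10/7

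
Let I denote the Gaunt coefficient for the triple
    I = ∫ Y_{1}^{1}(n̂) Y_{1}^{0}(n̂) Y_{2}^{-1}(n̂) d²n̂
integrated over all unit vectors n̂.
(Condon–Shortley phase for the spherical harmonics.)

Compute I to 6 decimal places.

-0.218510

m-sum 0 ✓  L=4 even ✓  0≤2≤2 ✓
Π(2lᵢ+1) = 3×3×5 = 45
triangle coeff Δ(1,1,2) = 1/30
Σ_t [0,0]: t=0:+1/1 = 1/1
(3j)²=2/15 [(1 1 2; 0 0 0)], sign=+1
Σ_t [0,0]: t=0:+1/2 = 1/2
(3j)²=1/10 [(1 1 2; 1 0 -1)], sign=-1
⇒ 4πI² = 3/5
I = (-1)√(3/5/(4π)) = -0.21850969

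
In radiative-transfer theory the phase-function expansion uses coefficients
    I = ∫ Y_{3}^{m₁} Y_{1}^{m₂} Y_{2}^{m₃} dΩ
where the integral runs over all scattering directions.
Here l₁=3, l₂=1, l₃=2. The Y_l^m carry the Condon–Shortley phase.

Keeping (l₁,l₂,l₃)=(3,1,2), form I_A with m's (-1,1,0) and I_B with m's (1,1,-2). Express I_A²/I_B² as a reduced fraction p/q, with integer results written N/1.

6/1

Shared (l₁,l₂,l₃)=(3,1,2): N and (l;000)² cancel in I_A²/I_B².
A: Δ = 2!·4!·0!/7! = 1/105; Racah Σ t=2..2: t=2:+1/8 = 1/8; ⇒ 3j(3 1 2; -1 1 0)² = 2/35, sgn +1
B: Δ = 2!·4!·0!/7! = 1/105; Racah Σ t=2..2: t=2:+1/48 = 1/48; ⇒ 3j(3 1 2; 1 1 -2)² = 1/105, sgn +1
I_A²/I_B² = (2/35)/(1/105) = 6/1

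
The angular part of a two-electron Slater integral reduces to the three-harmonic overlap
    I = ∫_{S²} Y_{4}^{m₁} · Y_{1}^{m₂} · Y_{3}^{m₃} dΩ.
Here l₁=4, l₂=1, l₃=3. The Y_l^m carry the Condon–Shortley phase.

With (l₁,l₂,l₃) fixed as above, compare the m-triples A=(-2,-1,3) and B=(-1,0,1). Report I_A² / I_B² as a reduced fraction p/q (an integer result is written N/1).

l's match ⇒ only the (l;m) 3-j factors differ between A and B.
A: triangle coeff Δ(4,1,3) = 1/252; Σ_t [0,0]: t=0:+1/1440 = 1/1440; (3j)²=1/252 [(4 1 3; -2 -1 3)], sign=+1
B: triangle coeff Δ(4,1,3) = 1/252; Σ_t [1,1]: t=1:−1/48 = -1/48; (3j)²=5/84 [(4 1 3; -1 0 1)], sign=-1
I_A²/I_B² = (1/252)/(5/84) = 1/15

1/15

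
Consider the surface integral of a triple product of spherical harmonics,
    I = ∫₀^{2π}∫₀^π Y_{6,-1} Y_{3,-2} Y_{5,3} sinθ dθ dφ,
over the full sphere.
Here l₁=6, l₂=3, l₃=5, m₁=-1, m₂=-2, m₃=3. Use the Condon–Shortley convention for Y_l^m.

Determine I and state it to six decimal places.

Checks pass: Σm=0; 14 even; l₃=5∈[3,9].
(2·6+1)(2·3+1)(2·5+1) = 1001
Δ: 4! 8! 2! / 15! → 1/675675
sum: t=1:−1/8640 t=2:+1/2304 t=3:−1/8640 = 7/34560
3j²(6 3 5; 0 0 0) = Δ·Π!·Σ² = 7/429  (sign -1)
sum: t=0:+1/120960 t=1:−1/17280 = -1/20160
3j²(6 3 5; -1 -2 3) = Δ·Π!·Σ² = 64/3003  (sign -1)
combine: 4πI² = 1001·7/429·64/3003 = 448/1287
take √, sign +1: I = 0.16643505

0.166435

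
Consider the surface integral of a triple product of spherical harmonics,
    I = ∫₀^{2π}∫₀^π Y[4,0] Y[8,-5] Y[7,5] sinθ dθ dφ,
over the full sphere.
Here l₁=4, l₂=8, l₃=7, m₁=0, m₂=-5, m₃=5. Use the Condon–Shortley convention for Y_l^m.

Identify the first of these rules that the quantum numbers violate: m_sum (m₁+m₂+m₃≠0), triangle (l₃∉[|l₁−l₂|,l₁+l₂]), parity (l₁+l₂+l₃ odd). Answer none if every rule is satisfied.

azimuthal sum: 0 − 5 + 5 = 0  ✓
4 ≤ 7 ≤ 12 (triangle on l)  ✓
L = 4 + 8 + 7 = 19 (odd)  ✗

parity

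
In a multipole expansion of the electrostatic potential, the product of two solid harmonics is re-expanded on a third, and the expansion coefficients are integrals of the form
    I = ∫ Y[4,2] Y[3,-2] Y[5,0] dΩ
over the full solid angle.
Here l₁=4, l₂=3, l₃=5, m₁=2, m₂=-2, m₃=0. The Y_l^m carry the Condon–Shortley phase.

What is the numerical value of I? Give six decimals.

-0.171327

Checks pass: Σm=0; 12 even; l₃=5∈[1,7].
(2·4+1)(2·3+1)(2·5+1) = 693
Δ: 2! 6! 4! / 13! → 1/180180
sum: t=0:+1/576 t=1:−1/144 t=2:+1/576 = -1/288
3j²(4 3 5; 0 0 0) = Δ·Π!·Σ² = 20/1001  (sign +1)
sum: t=0:+1/576 t=1:−1/2880 = 1/720
3j²(4 3 5; 2 -2 0) = Δ·Π!·Σ² = 80/3003  (sign -1)
combine: 4πI² = 693·20/1001·80/3003 = 4800/13013
take √, sign -1: I = -0.17132746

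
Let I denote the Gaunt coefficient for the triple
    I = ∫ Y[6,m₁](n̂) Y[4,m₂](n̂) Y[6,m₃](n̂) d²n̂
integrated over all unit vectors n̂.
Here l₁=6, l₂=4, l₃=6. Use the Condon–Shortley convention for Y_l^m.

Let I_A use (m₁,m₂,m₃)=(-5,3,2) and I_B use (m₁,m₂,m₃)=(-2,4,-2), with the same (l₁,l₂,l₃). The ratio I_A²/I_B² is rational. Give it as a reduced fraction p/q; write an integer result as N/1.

33/40

Shared (l₁,l₂,l₃)=(6,4,6): N and (l;000)² cancel in I_A²/I_B².
A: Δ = 4!·8!·4!/17! = 1/15315300; Racah Σ t=3..4: t=3:−1/5806080 t=4:+1/725760 = 1/829440; ⇒ 3j(6 4 6; -5 3 2)² = 49/2652, sgn +1
B: Δ = 4!·8!·4!/17! = 1/15315300; Racah Σ t=4..4: t=4:+1/331776 = 1/331776; ⇒ 3j(6 4 6; -2 4 -2)² = 490/21879, sgn +1
I_A²/I_B² = (49/2652)/(490/21879) = 33/40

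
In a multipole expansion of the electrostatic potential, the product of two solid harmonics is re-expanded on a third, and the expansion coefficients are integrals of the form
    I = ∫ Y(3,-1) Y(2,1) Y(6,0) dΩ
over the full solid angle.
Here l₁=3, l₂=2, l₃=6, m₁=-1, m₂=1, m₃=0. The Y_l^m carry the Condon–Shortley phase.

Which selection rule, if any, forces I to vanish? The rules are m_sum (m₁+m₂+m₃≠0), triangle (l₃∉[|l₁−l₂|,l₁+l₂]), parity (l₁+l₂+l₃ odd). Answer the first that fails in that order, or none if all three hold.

m₁+m₂+m₃ = -1 + 1 + 0 = 0  ✓
triangle: |3−2|=1 ≤ l₃=6 ≤ 3+2=5  ✗
parity: l₁+l₂+l₃ = 11 is odd

triangle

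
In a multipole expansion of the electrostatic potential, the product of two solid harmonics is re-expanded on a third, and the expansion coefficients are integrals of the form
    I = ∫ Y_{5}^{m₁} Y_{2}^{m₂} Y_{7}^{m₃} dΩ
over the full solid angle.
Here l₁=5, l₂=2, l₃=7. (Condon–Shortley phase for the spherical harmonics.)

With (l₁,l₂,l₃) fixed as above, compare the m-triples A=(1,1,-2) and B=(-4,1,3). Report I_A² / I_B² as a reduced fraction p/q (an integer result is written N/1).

Shared (l₁,l₂,l₃)=(5,2,7): N and (l;000)² cancel in I_A²/I_B².
A: Δ = 0!·10!·4!/15! = 1/15015; Racah Σ t=0..0: t=0:+1/103680 = 1/103680; ⇒ 3j(5 2 7; 1 1 -2)² = 4/143, sgn -1
B: Δ = 0!·10!·4!/15! = 1/15015; Racah Σ t=0..0: t=0:+1/2177280 = 1/2177280; ⇒ 3j(5 2 7; -4 1 3)² = 8/3003, sgn +1
I_A²/I_B² = (4/143)/(8/3003) = 21/2

21/2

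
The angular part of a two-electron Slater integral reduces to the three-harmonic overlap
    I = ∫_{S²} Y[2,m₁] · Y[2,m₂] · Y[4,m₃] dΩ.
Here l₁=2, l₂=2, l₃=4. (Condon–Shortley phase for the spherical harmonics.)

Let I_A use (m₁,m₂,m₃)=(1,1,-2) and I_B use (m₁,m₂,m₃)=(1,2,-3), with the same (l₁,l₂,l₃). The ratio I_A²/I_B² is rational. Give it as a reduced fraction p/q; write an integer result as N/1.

l's match ⇒ only the (l;m) 3-j factors differ between A and B.
A: triangle coeff Δ(2,2,4) = 1/630; Σ_t [0,0]: t=0:+1/36 = 1/36; (3j)²=4/63 [(2 2 4; 1 1 -2)], sign=+1
B: triangle coeff Δ(2,2,4) = 1/630; Σ_t [0,0]: t=0:+1/144 = 1/144; (3j)²=1/18 [(2 2 4; 1 2 -3)], sign=-1
I_A²/I_B² = (4/63)/(1/18) = 8/7

8/7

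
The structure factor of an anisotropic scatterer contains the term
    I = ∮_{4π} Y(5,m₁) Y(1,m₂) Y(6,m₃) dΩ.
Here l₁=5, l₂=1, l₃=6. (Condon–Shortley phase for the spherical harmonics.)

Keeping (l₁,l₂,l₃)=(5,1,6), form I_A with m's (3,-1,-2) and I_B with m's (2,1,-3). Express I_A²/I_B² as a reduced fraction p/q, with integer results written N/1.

1/6

Same 5,1,6: normalisation and zero-m 3j drop out of the ratio.
A: Δ: 0! 10! 2! / 13! → 1/858; sum: t=0:+1/161280 = 1/161280; 3j²(5 1 6; 3 -1 -2) = Δ·Π!·Σ² = 1/143  (sign +1)
B: Δ: 0! 10! 2! / 13! → 1/858; sum: t=0:+1/60480 = 1/60480; 3j²(5 1 6; 2 1 -3) = Δ·Π!·Σ² = 6/143  (sign -1)
I_A²/I_B² = (1/143)/(6/143) = 1/6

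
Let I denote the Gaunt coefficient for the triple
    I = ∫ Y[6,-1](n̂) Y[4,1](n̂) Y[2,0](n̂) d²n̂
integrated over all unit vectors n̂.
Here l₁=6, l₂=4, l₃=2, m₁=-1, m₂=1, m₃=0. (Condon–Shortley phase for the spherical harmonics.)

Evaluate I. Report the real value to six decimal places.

-0.230476

m-sum 0 ✓  L=12 even ✓  2≤2≤10 ✓
Π(2lᵢ+1) = 13×9×5 = 585
triangle coeff Δ(6,4,2) = 1/6435
Σ_t [4,4]: t=4:+1/2304 = 1/2304
(3j)²=5/143 [(6 4 2; 0 0 0)], sign=+1
Σ_t [5,5]: t=5:−1/2880 = -1/2880
(3j)²=14/429 [(6 4 2; -1 1 0)], sign=-1
⇒ 4πI² = 1050/1573
I = (-1)√(1050/1573/(4π)) = -0.23047581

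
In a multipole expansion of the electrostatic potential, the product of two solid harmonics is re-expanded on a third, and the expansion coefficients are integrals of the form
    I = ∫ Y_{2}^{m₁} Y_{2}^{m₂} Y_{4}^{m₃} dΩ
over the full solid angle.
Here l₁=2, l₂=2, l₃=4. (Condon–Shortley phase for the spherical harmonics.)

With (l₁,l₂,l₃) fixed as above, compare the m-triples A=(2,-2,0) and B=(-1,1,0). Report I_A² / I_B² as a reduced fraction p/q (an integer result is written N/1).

1/16

Same 2,2,4: normalisation and zero-m 3j drop out of the ratio.
A: Δ: 0! 4! 4! / 9! → 1/630; sum: t=0:+1/576 = 1/576; 3j²(2 2 4; 2 -2 0) = Δ·Π!·Σ² = 1/630  (sign +1)
B: Δ: 0! 4! 4! / 9! → 1/630; sum: t=0:+1/36 = 1/36; 3j²(2 2 4; -1 1 0) = Δ·Π!·Σ² = 8/315  (sign +1)
I_A²/I_B² = (1/630)/(8/315) = 1/16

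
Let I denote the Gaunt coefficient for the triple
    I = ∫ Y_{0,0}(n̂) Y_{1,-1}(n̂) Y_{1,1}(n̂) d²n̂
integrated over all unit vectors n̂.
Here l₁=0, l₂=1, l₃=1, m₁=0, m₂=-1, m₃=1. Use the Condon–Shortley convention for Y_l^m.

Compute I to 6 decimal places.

-0.282095

Checks pass: Σm=0; 2 even; l₃=1∈[1,1].
(2·0+1)(2·1+1)(2·1+1) = 9
Δ: 0! 0! 2! / 3! → 1/3
sum: t=0:+1/1 = 1/1
3j²(0 1 1; 0 0 0) = Δ·Π!·Σ² = 1/3  (sign -1)
sum: t=0:+1/2 = 1/2
3j²(0 1 1; 0 -1 1) = Δ·Π!·Σ² = 1/3  (sign +1)
combine: 4πI² = 9·1/3·1/3 = 1/1
take √, sign -1: I = -0.28209479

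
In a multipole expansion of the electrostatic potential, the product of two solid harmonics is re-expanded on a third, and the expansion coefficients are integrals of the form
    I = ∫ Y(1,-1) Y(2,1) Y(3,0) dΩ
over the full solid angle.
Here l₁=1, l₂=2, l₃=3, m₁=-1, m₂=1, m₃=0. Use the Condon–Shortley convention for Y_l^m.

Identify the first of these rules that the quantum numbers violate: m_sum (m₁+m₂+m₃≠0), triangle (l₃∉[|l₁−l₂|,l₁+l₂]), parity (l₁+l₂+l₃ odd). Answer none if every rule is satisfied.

none

m₁+m₂+m₃ = -1 + 1 + 0 = 0  ✓
triangle: |1−2|=1 ≤ l₃=3 ≤ 1+2=3  ✓
parity: l₁+l₂+l₃ = 6 is even  ✓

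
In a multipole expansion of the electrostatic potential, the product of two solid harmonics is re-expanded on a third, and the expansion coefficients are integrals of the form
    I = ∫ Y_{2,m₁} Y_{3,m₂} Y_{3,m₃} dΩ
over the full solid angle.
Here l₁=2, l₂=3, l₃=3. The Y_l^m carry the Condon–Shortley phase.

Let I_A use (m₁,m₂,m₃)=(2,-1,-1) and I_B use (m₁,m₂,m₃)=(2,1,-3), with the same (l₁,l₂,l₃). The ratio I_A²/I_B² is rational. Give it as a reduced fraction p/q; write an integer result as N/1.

l's match ⇒ only the (l;m) 3-j factors differ between A and B.
A: triangle coeff Δ(2,3,3) = 1/3780; Σ_t [0,0]: t=0:+1/16 = 1/16; (3j)²=2/35 [(2 3 3; 2 -1 -1)], sign=+1
B: triangle coeff Δ(2,3,3) = 1/3780; Σ_t [0,0]: t=0:+1/96 = 1/96; (3j)²=1/42 [(2 3 3; 2 1 -3)], sign=+1
I_A²/I_B² = (2/35)/(1/42) = 12/5

12/5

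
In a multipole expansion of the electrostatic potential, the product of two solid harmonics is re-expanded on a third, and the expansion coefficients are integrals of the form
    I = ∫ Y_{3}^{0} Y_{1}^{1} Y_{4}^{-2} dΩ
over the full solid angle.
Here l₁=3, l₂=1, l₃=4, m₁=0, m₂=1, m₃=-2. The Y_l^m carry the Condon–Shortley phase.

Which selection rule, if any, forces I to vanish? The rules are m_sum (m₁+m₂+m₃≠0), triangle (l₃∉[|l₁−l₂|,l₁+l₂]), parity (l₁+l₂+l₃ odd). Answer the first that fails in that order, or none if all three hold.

m_sum

azimuthal sum: 0 + 1 − 2 = -1  ✗
2 ≤ 4 ≤ 4 (triangle on l)
L = 3 + 1 + 4 = 8 (even)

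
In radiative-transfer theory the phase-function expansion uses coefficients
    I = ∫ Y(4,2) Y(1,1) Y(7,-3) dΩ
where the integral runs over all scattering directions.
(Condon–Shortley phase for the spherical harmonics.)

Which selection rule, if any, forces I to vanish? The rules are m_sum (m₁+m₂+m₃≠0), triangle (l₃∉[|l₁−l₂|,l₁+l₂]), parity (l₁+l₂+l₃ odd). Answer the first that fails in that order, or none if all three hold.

m₁+m₂+m₃ = 2 + 1 − 3 = 0  ✓
triangle: |4−1|=3 ≤ l₃=7 ≤ 4+1=5  ✗
parity: l₁+l₂+l₃ = 12 is even

triangle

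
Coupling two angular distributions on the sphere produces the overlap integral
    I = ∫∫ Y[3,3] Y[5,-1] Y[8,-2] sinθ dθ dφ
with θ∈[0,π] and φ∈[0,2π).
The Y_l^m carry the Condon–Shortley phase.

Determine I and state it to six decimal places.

0.060840

Rules hold: Σm=0, L=16 even, 2≤8≤8.
N = 7·11·17 = 1309
Δ = 0!·6!·10!/17! = 1/136136
Racah Σ t=0..0: t=0:+1/518400 = 1/518400
⇒ 3j(3 5 8; 0 0 0)² = 56/2431, sgn +1
Racah Σ t=0..0: t=0:+1/12441600 = 1/12441600
⇒ 3j(3 5 8; 3 -1 -2)² = 15/9724, sgn +1
4πI² = N·(3j₀)²·(3jₘ)² = 1470/31603
I = +1·√(0.0465146/4π) = 0.06084005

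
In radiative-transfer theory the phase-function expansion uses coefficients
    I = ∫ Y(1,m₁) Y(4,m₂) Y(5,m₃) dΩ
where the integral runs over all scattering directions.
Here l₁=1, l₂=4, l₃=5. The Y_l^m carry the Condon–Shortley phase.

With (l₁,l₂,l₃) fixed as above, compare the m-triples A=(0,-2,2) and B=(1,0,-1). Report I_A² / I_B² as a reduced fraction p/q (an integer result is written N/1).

l's match ⇒ only the (l;m) 3-j factors differ between A and B.
A: triangle coeff Δ(1,4,5) = 1/495; Σ_t [0,0]: t=0:+1/1440 = 1/1440; (3j)²=7/165 [(1 4 5; 0 -2 2)], sign=-1
B: triangle coeff Δ(1,4,5) = 1/495; Σ_t [0,0]: t=0:+1/1152 = 1/1152; (3j)²=1/33 [(1 4 5; 1 0 -1)], sign=+1
I_A²/I_B² = (7/165)/(1/33) = 7/5

7/5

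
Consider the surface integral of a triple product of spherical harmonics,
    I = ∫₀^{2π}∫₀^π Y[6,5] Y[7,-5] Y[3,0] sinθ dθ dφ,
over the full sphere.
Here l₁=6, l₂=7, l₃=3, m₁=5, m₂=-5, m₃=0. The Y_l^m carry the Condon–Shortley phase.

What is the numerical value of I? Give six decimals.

0.161723

m-sum 0 ✓  L=16 even ✓  1≤3≤13 ✓
Π(2lᵢ+1) = 13×15×7 = 1365
triangle coeff Δ(6,7,3) = 1/2042040
Σ_t [4,6]: t=4:+1/207360 t=5:−1/57600 t=6:+1/207360 = -1/129600
(3j)²=168/12155 [(6 7 3; 0 0 0)], sign=+1
Σ_t [0,1]: t=0:+1/14515200 t=1:−1/4354560 = -1/6220800
(3j)²=77/4420 [(6 7 3; 5 -5 0)], sign=+1
⇒ 4πI² = 6174/18785
I = (+1)√(6174/18785/(4π)) = 0.16172337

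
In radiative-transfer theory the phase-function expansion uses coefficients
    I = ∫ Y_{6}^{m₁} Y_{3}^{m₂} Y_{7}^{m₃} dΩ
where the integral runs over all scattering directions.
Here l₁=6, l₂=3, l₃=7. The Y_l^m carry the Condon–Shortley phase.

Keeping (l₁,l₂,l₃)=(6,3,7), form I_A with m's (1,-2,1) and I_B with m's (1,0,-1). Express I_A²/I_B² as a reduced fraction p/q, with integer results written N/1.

Same 6,3,7: normalisation and zero-m 3j drop out of the ratio.
A: Δ: 2! 10! 4! / 17! → 1/2042040; sum: t=0:+1/172800 t=1:−1/414720 = 7/2073600; 3j²(6 3 7; 1 -2 1) = Δ·Π!·Σ² = 343/29172  (sign +1)
B: Δ: 2! 10! 4! / 17! → 1/2042040; sum: t=0:+1/172800 t=1:−1/69120 t=2:+1/362880 = -43/7257600; 3j²(6 3 7; 1 0 -1) = Δ·Π!·Σ² = 1849/170170  (sign -1)
I_A²/I_B² = (343/29172)/(1849/170170) = 12005/11094

12005/11094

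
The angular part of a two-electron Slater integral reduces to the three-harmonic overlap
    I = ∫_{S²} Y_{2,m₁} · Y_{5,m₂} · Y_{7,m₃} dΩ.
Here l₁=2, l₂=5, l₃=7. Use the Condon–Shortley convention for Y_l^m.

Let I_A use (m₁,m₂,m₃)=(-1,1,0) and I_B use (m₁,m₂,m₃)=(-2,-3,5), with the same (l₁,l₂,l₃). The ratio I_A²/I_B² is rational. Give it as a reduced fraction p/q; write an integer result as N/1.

l's match ⇒ only the (l;m) 3-j factors differ between A and B.
A: triangle coeff Δ(2,5,7) = 1/15015; Σ_t [0,0]: t=0:+1/103680 = 1/103680; (3j)²=7/429 [(2 5 7; -1 1 0)], sign=-1
B: triangle coeff Δ(2,5,7) = 1/15015; Σ_t [0,0]: t=0:+1/1935360 = 1/1935360; (3j)²=3/91 [(2 5 7; -2 -3 5)], sign=+1
I_A²/I_B² = (7/429)/(3/91) = 49/99

49/99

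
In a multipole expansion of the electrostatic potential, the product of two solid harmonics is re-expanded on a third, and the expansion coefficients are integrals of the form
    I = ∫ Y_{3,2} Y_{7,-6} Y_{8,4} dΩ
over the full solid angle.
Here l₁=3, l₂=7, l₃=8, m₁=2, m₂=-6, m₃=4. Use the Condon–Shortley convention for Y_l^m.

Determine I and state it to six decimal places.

-0.105265

Rules hold: Σm=0, L=18 even, 4≤8≤10.
N = 7·15·17 = 1785
Δ = 2!·4!·12!/19! = 1/5290740
Racah Σ t=0..2: t=0:+1/7257600 t=1:−1/2073600 t=2:+1/7257600 = -1/4838400
⇒ 3j(3 7 8; 0 0 0)² = 252/20995, sgn -1
Racah Σ t=0..1: t=0:+1/479001600 t=1:−1/11496038400 = 23/11496038400
⇒ 3j(3 7 8; 2 -6 4)² = 529/81396, sgn +1
4πI² = N·(3j₀)²·(3jₘ)² = 11109/79781
I = -1·√(0.139244/4π) = -0.10526471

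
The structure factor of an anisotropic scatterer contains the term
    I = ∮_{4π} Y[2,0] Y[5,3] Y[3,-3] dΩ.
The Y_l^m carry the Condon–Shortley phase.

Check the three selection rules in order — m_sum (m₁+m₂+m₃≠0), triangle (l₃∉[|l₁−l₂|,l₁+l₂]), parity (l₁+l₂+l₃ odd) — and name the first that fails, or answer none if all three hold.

Σmᵢ = 0  ✓
l₃∈[|l₁−l₂|,l₁+l₂]=[3,7], have l₃=3  ✓
Σlᵢ = 10 ⇒ even  ✓

none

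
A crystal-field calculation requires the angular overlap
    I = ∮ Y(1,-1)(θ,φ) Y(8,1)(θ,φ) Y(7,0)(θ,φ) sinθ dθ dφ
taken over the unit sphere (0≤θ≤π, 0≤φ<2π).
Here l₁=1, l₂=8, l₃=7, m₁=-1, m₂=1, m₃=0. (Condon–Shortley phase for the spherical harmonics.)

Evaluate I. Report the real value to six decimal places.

-0.183585

Rules hold: Σm=0, L=16 even, 7≤7≤9.
N = 3·17·15 = 765
Δ = 2!·0!·14!/17! = 1/2040
Racah Σ t=1..1: t=1:−1/25401600 = -1/25401600
⇒ 3j(1 8 7; 0 0 0)² = 8/255, sgn +1
Racah Σ t=2..2: t=2:+1/50803200 = 1/50803200
⇒ 3j(1 8 7; -1 1 0)² = 3/170, sgn -1
4πI² = N·(3j₀)²·(3jₘ)² = 36/85
I = -1·√(0.423529/4π) = -0.18358486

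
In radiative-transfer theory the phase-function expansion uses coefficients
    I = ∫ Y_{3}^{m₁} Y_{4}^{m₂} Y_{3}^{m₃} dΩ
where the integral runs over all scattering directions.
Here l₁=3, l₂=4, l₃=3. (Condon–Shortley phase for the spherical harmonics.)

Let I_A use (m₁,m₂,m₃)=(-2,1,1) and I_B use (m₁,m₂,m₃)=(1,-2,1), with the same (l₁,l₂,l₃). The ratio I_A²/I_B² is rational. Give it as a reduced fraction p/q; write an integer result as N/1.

4/5

Same 3,4,3: normalisation and zero-m 3j drop out of the ratio.
A: Δ: 4! 2! 4! / 11! → 1/34650; sum: t=3:−1/48 t=4:+1/144 = -1/72; 3j²(3 4 3; -2 1 1) = Δ·Π!·Σ² = 16/693  (sign -1)
B: Δ: 4! 2! 4! / 11! → 1/34650; sum: t=0:+1/192 t=1:−1/36 t=2:+1/192 = -5/288; 3j²(3 4 3; 1 -2 1) = Δ·Π!·Σ² = 20/693  (sign -1)
I_A²/I_B² = (16/693)/(20/693) = 4/5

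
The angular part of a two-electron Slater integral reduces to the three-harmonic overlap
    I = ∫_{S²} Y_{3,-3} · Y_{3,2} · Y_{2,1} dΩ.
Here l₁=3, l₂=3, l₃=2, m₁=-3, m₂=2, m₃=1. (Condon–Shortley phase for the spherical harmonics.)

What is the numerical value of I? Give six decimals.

Checks pass: Σm=0; 8 even; l₃=2∈[0,6].
(2·3+1)(2·3+1)(2·2+1) = 245
Δ: 4! 2! 2! / 9! → 1/3780
sum: t=1:−1/24 t=2:+1/4 t=3:−1/24 = 1/6
3j²(3 3 2; 0 0 0) = Δ·Π!·Σ² = 4/105  (sign +1)
sum: t=4:+1/48 = 1/48
3j²(3 3 2; -3 2 1) = Δ·Π!·Σ² = 5/84  (sign -1)
combine: 4πI² = 245·4/105·5/84 = 5/9
take √, sign -1: I = -0.21026104

-0.210261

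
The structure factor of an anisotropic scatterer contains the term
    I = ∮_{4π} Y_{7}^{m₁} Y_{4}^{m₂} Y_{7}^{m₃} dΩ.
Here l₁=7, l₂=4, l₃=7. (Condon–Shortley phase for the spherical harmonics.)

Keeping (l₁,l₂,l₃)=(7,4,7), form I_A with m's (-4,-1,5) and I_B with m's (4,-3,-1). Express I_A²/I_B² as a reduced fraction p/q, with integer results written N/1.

Same 7,4,7: normalisation and zero-m 3j drop out of the ratio.
A: Δ: 4! 10! 4! / 19! → 1/58198140; sum: t=1:−1/87091200 t=2:+1/8709120 t=3:−1/11612160 = 1/58060800; 3j²(7 4 7; -4 -1 5) = Δ·Π!·Σ² = 99/117572  (sign +1)
B: Δ: 4! 10! 4! / 19! → 1/58198140; sum: t=0:+1/4354560 t=1:−1/11612160 = 1/6967296; 3j²(7 4 7; 4 -3 -1) = Δ·Π!·Σ² = 625/50388  (sign +1)
I_A²/I_B² = (99/117572)/(625/50388) = 297/4375

297/4375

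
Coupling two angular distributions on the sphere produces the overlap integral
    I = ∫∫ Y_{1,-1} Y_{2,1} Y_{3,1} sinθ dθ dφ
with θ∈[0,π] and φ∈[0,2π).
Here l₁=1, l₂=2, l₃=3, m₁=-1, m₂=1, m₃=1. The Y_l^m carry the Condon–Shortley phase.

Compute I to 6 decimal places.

m-sum = -1 + 1 + 1 = 1 ≠ 0 ⇒ I = 0

0.000000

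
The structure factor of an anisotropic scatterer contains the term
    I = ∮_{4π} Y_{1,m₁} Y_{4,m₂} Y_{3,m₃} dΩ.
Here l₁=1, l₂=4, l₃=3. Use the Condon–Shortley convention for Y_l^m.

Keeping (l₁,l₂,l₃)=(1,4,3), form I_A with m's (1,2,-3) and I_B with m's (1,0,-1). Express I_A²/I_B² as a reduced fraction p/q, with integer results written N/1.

Same 1,4,3: normalisation and zero-m 3j drop out of the ratio.
A: Δ: 2! 0! 6! / 9! → 1/252; sum: t=0:+1/1440 = 1/1440; 3j²(1 4 3; 1 2 -3) = Δ·Π!·Σ² = 1/252  (sign +1)
B: Δ: 2! 0! 6! / 9! → 1/252; sum: t=0:+1/96 = 1/96; 3j²(1 4 3; 1 0 -1) = Δ·Π!·Σ² = 1/42  (sign +1)
I_A²/I_B² = (1/252)/(1/42) = 1/6

1/6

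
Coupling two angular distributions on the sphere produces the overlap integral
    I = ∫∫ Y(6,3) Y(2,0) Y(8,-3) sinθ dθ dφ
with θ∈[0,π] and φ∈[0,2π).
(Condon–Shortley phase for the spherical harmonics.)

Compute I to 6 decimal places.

Rules hold: Σm=0, L=16 even, 4≤8≤8.
N = 13·5·17 = 1105
Δ = 0!·12!·4!/17! = 1/30940
Racah Σ t=0..0: t=0:+1/2073600 = 1/2073600
⇒ 3j(6 2 8; 0 0 0)² = 28/1105, sgn +1
Racah Σ t=0..0: t=0:+1/8709120 = 1/8709120
⇒ 3j(6 2 8; 3 0 -3)² = 55/3094, sgn -1
4πI² = N·(3j₀)²·(3jₘ)² = 110/221
I = -1·√(0.497738/4π) = -0.19901934

-0.199019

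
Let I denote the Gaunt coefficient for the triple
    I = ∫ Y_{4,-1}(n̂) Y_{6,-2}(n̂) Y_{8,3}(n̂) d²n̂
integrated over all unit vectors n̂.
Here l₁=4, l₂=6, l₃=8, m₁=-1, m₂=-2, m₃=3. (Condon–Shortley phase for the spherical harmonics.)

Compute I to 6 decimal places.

m-sum 0 ✓  L=18 even ✓  2≤8≤10 ✓
Π(2lᵢ+1) = 9×13×17 = 1989
triangle coeff Δ(4,6,8) = 1/23279256
Σ_t [0,2]: t=0:+1/1658880 t=1:−1/518400 t=2:+1/1658880 = -1/1382400
(3j)²=504/46189 [(4 6 8; 0 0 0)], sign=-1
Σ_t [0,2]: t=0:+1/4147200 t=1:−1/1451520 t=2:+1/5806080 = -1/3628800
(3j)²=320/29393 [(4 6 8; -1 -2 3)], sign=+1
⇒ 4πI² = 207360/877591
I = (-1)√(207360/877591/(4π)) = -0.13712337

-0.137123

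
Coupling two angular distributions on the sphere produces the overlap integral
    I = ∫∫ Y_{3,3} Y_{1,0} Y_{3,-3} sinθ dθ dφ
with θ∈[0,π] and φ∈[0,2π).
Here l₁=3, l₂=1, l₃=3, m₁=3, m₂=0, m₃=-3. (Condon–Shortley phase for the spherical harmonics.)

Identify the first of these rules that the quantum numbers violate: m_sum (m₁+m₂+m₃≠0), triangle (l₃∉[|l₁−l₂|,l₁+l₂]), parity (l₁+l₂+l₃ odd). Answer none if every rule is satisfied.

parity

azimuthal sum: 3 + 0 − 3 = 0  ✓
2 ≤ 3 ≤ 4 (triangle on l)  ✓
L = 3 + 1 + 3 = 7 (odd)  ✗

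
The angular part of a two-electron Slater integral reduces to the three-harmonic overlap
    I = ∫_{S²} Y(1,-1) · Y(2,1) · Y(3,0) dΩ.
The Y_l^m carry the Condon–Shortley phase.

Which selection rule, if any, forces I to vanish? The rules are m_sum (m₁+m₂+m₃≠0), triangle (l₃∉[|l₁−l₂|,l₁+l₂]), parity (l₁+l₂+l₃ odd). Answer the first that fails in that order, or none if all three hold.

none

Σmᵢ = 0  ✓
l₃∈[|l₁−l₂|,l₁+l₂]=[1,3], have l₃=3  ✓
Σlᵢ = 6 ⇒ even  ✓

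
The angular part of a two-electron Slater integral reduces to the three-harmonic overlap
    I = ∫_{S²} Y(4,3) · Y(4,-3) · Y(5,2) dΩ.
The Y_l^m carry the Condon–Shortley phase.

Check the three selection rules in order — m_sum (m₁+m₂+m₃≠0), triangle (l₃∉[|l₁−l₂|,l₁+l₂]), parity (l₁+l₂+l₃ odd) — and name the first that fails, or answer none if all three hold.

Σmᵢ = 2  ✗
l₃∈[|l₁−l₂|,l₁+l₂]=[0,8], have l₃=5
Σlᵢ = 13 ⇒ odd

m_sum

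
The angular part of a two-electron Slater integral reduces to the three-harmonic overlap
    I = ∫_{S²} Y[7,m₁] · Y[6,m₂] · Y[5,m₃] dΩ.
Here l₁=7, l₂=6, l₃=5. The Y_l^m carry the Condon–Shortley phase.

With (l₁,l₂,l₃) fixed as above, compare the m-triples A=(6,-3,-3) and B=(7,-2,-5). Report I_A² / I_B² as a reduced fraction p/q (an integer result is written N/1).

l's match ⇒ only the (l;m) 3-j factors differ between A and B.
A: triangle coeff Δ(7,6,5) = 1/174594420; Σ_t [0,1]: t=0:+1/29030400 t=1:−1/14515200 = -1/29030400; (3j)²=12/1615 [(7 6 5; 6 -3 -3)], sign=-1
B: triangle coeff Δ(7,6,5) = 1/174594420; Σ_t [0,0]: t=0:+1/696729600 = 1/696729600; (3j)²=7/1938 [(7 6 5; 7 -2 -5)], sign=+1
I_A²/I_B² = (12/1615)/(7/1938) = 72/35

72/35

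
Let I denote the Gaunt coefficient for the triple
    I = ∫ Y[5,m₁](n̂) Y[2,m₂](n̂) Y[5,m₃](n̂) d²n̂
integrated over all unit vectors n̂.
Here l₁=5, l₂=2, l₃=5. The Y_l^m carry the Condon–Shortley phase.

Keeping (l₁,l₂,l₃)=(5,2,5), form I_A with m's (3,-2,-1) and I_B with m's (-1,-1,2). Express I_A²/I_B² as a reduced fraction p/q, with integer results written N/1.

8/3

Same 5,2,5: normalisation and zero-m 3j drop out of the ratio.
A: Δ: 2! 8! 2! / 13! → 1/38610; sum: t=0:+1/5760 = 1/5760; 3j²(5 2 5; 3 -2 -1) = Δ·Π!·Σ² = 56/2145  (sign +1)
B: Δ: 2! 8! 2! / 13! → 1/38610; sum: t=0:+1/2880 t=1:−1/1440 = -1/2880; 3j²(5 2 5; -1 -1 2) = Δ·Π!·Σ² = 7/715  (sign +1)
I_A²/I_B² = (56/2145)/(7/715) = 8/3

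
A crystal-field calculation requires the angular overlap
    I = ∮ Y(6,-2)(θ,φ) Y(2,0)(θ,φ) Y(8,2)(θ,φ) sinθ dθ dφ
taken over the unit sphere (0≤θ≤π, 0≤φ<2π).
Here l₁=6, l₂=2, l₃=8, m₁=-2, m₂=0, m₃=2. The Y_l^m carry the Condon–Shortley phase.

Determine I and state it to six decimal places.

0.220478

Rules hold: Σm=0, L=16 even, 4≤8≤8.
N = 13·5·17 = 1105
Δ = 0!·12!·4!/17! = 1/30940
Racah Σ t=0..0: t=0:+1/2073600 = 1/2073600
⇒ 3j(6 2 8; 0 0 0)² = 28/1105, sgn +1
Racah Σ t=0..0: t=0:+1/3870720 = 1/3870720
⇒ 3j(6 2 8; -2 0 2)² = 135/6188, sgn +1
4πI² = N·(3j₀)²·(3jₘ)² = 135/221
I = +1·√(0.61086/4π) = 0.22047828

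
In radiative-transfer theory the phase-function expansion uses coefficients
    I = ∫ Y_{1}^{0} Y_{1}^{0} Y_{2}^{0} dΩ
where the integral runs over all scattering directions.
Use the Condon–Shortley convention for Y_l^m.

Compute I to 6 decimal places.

0.252313

Checks pass: Σm=0; 4 even; l₃=2∈[0,2].
(2·1+1)(2·1+1)(2·2+1) = 45
Δ: 0! 2! 2! / 5! → 1/30
sum: t=0:+1/1 = 1/1
3j²(1 1 2; 0 0 0) = Δ·Π!·Σ² = 2/15  (sign +1)
(m-triple is (0,0,0) — same symbol as above.)
combine: 4πI² = 45·2/15·2/15 = 4/5
take √, sign +1: I = 0.25231325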